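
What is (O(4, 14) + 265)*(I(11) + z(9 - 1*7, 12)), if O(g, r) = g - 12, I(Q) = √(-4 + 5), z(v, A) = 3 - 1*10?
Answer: -1542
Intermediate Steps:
z(v, A) = -7 (z(v, A) = 3 - 10 = -7)
I(Q) = 1 (I(Q) = √1 = 1)
O(g, r) = -12 + g
(O(4, 14) + 265)*(I(11) + z(9 - 1*7, 12)) = ((-12 + 4) + 265)*(1 - 7) = (-8 + 265)*(-6) = 257*(-6) = -1542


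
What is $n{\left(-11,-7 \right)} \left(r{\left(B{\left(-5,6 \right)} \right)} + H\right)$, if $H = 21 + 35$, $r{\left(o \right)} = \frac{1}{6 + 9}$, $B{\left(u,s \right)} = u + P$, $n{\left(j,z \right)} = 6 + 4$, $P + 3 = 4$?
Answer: $\frac{1682}{3} \approx 560.67$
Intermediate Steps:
$P = 1$ ($P = -3 + 4 = 1$)
$n{\left(j,z \right)} = 10$
$B{\left(u,s \right)} = 1 + u$ ($B{\left(u,s \right)} = u + 1 = 1 + u$)
$r{\left(o \right)} = \frac{1}{15}$
$H = 56$
$n{\left(-11,-7 \right)} \left(r{\left(B{\left(-5,6 \right)} \right)} + H\right) = 10 \left(\frac{1}{15} + 56\right) = 10 \cdot \frac{841}{15} = \frac{1682}{3}$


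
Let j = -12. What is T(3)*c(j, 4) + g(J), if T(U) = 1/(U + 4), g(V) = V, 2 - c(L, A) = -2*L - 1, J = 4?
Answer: 1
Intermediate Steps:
c(L, A) = 3 + 2*L (c(L, A) = 2 - (-2*L - 1) = 2 - (-1 - 2*L) = 2 + (1 + 2*L) = 3 + 2*L)
T(U) = 1/(4 + U)
T(3)*c(j, 4) + g(J) = (3 + 2*(-12))/(4 + 3) + 4 = (3 - 24)/7 + 4 = (⅐)*(-21) + 4 = -3 + 4 = 1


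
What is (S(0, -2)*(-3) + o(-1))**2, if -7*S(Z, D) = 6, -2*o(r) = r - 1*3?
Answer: 1024/49 ≈ 20.898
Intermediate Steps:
o(r) = 3/2 - r/2 (o(r) = -(r - 1*3)/2 = -(r - 3)/2 = -(-3 + r)/2 = 3/2 - r/2)
S(Z, D) = -6/7 (S(Z, D) = -1/7*6 = -6/7)
(S(0, -2)*(-3) + o(-1))**2 = (-6/7*(-3) + (3/2 - 1/2*(-1)))**2 = (18/7 + (3/2 + 1/2))**2 = (18/7 + 2)**2 = (32/7)**2 = 1024/49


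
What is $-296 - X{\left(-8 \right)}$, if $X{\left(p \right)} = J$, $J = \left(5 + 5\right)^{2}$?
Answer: $-396$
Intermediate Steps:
$J = 100$ ($J = 10^{2} = 100$)
$X{\left(p \right)} = 100$
$-296 - X{\left(-8 \right)} = -296 - 100 = -396$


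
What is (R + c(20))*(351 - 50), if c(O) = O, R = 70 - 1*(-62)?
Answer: 45752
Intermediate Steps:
R = 132 (R = 70 + 62 = 132)
(R + c(20))*(351 - 50) = (132 + 20)*(351 - 50) = 152*301 = 45752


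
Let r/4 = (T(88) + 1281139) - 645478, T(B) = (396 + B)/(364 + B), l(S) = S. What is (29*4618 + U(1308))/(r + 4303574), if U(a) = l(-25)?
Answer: 15130361/773623118 ≈ 0.019558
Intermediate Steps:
T(B) = (396 + B)/(364 + B)
U(a) = -25
r = 287319256/113 (r = 4*(((396 + 88)/(364 + 88) + 1281139) - 645478) = 4*((484/452 + 1281139) - 645478) = 4*(((1/452)*484 + 1281139) - 645478) = 4*((121/113 + 1281139) - 645478) = 4*(144768828/113 - 645478) = 4*(71829814/113) = 287319256/113 ≈ 2.5426e+6)
(29*4618 + U(1308))/(r + 4303574) = (29*4618 - 25)/(287319256/113 + 4303574) = (133922 - 25)/(773623118/113) = 133897*(113/773623118) = 15130361/773623118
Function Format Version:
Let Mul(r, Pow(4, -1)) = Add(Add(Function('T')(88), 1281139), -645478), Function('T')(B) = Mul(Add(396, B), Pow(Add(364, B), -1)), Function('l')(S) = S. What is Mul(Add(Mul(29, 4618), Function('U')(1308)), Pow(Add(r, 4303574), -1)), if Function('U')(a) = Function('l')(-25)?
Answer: Rational(15130361, 773623118) ≈ 0.019558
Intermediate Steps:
Function('T')(B) = Mul(Pow(Add(364, B), -1), Add(396, B))
Function('U')(a) = -25
r = Rational(287319256, 113) (r = Mul(4, Add(Add(Mul(Pow(Add(364, 88), -1), Add(396, 88)), 1281139), -645478)) = Mul(4, Add(Add(Mul(Pow(452, -1), 484), 1281139), -645478)) = Mul(4, Add(Add(Mul(Rational(1, 452), 484), 1281139), -645478)) = Mul(4, Add(Add(Rational(121, 113), 1281139), -645478)) = Mul(4, Add(Rational(144768828, 113), -645478)) = Mul(4, Rational(71829814, 113)) = Rational(287319256, 113) ≈ 2.5426e+6)
Mul(Add(Mul(29, 4618), Function('U')(1308)), Pow(Add(r, 4303574), -1)) = Mul(Add(Mul(29, 4618), -25), Pow(Add(Rational(287319256, 113), 4303574), -1)) = Mul(Add(133922, -25), Pow(Rational(773623118, 113), -1)) = Mul(133897, Rational(113, 773623118)) = Rational(15130361, 773623118)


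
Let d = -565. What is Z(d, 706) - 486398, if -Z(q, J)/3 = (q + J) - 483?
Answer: -485372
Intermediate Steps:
Z(q, J) = 1449 - 3*J - 3*q (Z(q, J) = -3*((q + J) - 483) = -3*((J + q) - 483) = -3*(-483 + J + q) = 1449 - 3*J - 3*q)
Z(d, 706) - 486398 = (1449 - 3*706 - 3*(-565)) - 486398 = (1449 - 2118 + 1695) - 486398 = 1026 - 486398 = -485372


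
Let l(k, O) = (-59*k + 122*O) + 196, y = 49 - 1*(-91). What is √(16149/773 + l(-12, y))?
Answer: √10758444713/773 ≈ 134.18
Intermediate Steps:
y = 140 (y = 49 + 91 = 140)
l(k, O) = 196 - 59*k + 122*O
√(16149/773 + l(-12, y)) = √(16149/773 + (196 - 59*(-12) + 122*140)) = √(16149*(1/773) + (196 + 708 + 17080)) = √(16149/773 + 17984) = √(13917781/773) = √10758444713/773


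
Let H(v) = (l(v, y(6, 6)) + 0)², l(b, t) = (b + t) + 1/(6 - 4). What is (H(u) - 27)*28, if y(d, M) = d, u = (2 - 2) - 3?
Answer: -413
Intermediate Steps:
u = -3 (u = 0 - 3 = -3)
l(b, t) = ½ + b + t (l(b, t) = (b + t) + 1/2 = (b + t) + ½ = ½ + b + t)
H(v) = (13/2 + v)² (H(v) = ((½ + v + 6) + 0)² = ((13/2 + v) + 0)² = (13/2 + v)²)
(H(u) - 27)*28 = ((13 + 2*(-3))²/4 - 27)*28 = ((13 - 6)²/4 - 27)*28 = ((¼)*7² - 27)*28 = ((¼)*49 - 27)*28 = (49/4 - 27)*28 = -59/4*28 = -413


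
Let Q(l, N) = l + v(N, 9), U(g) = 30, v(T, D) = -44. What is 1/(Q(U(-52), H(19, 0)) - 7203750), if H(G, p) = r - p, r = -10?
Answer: -1/7203764 ≈ -1.3882e-7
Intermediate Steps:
H(G, p) = -10 - p
Q(l, N) = -44 + l (Q(l, N) = l - 44 = -44 + l)
1/(Q(U(-52), H(19, 0)) - 7203750) = 1/((-44 + 30) - 7203750) = 1/(-14 - 7203750) = 1/(-7203764) = -1/7203764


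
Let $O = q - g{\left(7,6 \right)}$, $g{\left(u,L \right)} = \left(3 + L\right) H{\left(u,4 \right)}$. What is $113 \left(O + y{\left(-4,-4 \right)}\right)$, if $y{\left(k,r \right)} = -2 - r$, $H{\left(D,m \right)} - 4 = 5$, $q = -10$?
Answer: $-10057$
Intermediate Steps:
$H{\left(D,m \right)} = 9$ ($H{\left(D,m \right)} = 4 + 5 = 9$)
$g{\left(u,L \right)} = 27 + 9 L$ ($g{\left(u,L \right)} = \left(3 + L\right) 9 = 27 + 9 L$)
$O = -91$ ($O = -10 - \left(27 + 9 \cdot 6\right) = -10 - \left(27 + 54\right) = -10 - 81 = -91$)
$113 \left(O + y{\left(-4,-4 \right)}\right) = 113 \left(-91 - -2\right) = 113 \left(-91 + \left(-2 + 4\right)\right) = 113 \left(-91 + 2\right) = 113 \left(-89\right) = -10057$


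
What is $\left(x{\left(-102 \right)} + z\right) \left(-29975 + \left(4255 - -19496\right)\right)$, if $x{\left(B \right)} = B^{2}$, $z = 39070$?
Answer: $-307926176$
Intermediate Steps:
$\left(x{\left(-102 \right)} + z\right) \left(-29975 + \left(4255 - -19496\right)\right) = \left(\left(-102\right)^{2} + 39070\right) \left(-29975 + \left(4255 - -19496\right)\right) = \left(10404 + 39070\right) \left(-29975 + \left(4255 + 19496\right)\right) = 49474 \left(-29975 + 23751\right) = 49474 \left(-6224\right) = -307926176$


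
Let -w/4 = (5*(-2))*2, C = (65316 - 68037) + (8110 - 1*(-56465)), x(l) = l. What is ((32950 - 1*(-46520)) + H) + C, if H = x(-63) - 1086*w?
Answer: 54381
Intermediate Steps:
C = 61854 (C = -2721 + (8110 + 56465) = -2721 + 64575 = 61854)
w = 80 (w = -4*5*(-2)*2 = -(-40)*2 = -4*(-20) = 80)
H = -86943 (H = -63 - 1086*80 = -63 - 1*86880 = -63 - 86880 = -86943)
((32950 - 1*(-46520)) + H) + C = ((32950 - 1*(-46520)) - 86943) + 61854 = ((32950 + 46520) - 86943) + 61854 = (79470 - 86943) + 61854 = -7473 + 61854 = 54381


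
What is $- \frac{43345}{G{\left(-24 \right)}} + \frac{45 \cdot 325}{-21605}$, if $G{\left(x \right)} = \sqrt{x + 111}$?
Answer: $- \frac{2925}{4321} - \frac{43345 \sqrt{87}}{87} \approx -4647.8$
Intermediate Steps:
$G{\left(x \right)} = \sqrt{111 + x}$
$- \frac{43345}{G{\left(-24 \right)}} + \frac{45 \cdot 325}{-21605} = - \frac{43345}{\sqrt{111 - 24}} + \frac{45 \cdot 325}{-21605} = - \frac{43345}{\sqrt{87}} + 14625 \left(- \frac{1}{21605}\right) = - 43345 \frac{\sqrt{87}}{87} - \frac{2925}{4321} = - \frac{43345 \sqrt{87}}{87} - \frac{2925}{4321} = - \frac{2925}{4321} - \frac{43345 \sqrt{87}}{87}$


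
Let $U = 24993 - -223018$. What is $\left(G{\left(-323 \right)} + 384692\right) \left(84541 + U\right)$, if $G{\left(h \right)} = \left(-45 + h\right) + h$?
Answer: $127700300552$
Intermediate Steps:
$G{\left(h \right)} = -45 + 2 h$
$U = 248011$ ($U = 24993 + 223018 = 248011$)
$\left(G{\left(-323 \right)} + 384692\right) \left(84541 + U\right) = \left(\left(-45 + 2 \left(-323\right)\right) + 384692\right) \left(84541 + 248011\right) = \left(\left(-45 - 646\right) + 384692\right) 332552 = \left(-691 + 384692\right) 332552 = 384001 \cdot 332552 = 127700300552$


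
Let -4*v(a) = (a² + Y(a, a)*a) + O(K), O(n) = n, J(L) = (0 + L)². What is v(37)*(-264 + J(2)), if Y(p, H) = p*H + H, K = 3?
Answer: 3470610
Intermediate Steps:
J(L) = L²
Y(p, H) = H + H*p (Y(p, H) = H*p + H = H + H*p)
v(a) = -¾ - a²/4 - a²*(1 + a)/4 (v(a) = -((a² + (a*(1 + a))*a) + 3)/4 = -((a² + a²*(1 + a)) + 3)/4 = -(3 + a² + a²*(1 + a))/4 = -¾ - a²/4 - a²*(1 + a)/4)
v(37)*(-264 + J(2)) = (-¾ - ½*37² - ¼*37³)*(-264 + 2²) = (-¾ - ½*1369 - ¼*50653)*(-264 + 4) = (-¾ - 1369/2 - 50653/4)*(-260) = -26697/2*(-260) = 3470610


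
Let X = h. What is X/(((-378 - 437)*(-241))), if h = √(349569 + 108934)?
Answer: √458503/196415 ≈ 0.0034474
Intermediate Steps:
h = √458503 ≈ 677.13
X = √458503 ≈ 677.13
X/(((-378 - 437)*(-241))) = √458503/(((-378 - 437)*(-241))) = √458503/((-815*(-241))) = √458503/196415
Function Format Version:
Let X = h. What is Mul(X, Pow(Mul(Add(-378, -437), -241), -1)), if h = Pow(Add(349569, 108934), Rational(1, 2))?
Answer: Mul(Rational(1, 196415), Pow(458503, Rational(1, 2))) ≈ 0.0034474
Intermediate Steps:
h = Pow(458503, Rational(1, 2)) ≈ 677.13
X = Pow(458503, Rational(1, 2)) ≈ 677.13
Mul(X, Pow(Mul(Add(-378, -437), -241), -1)) = Mul(Pow(458503, Rational(1, 2)), Pow(Mul(Add(-378, -437), -241), -1)) = Mul(Pow(458503, Rational(1, 2)), Pow(Mul(-815, -241), -1)) = Mul(Pow(458503, Rational(1, 2)), Pow(196415, -1)) = Mul(Pow(458503, Rational(1, 2)), Rational(1, 196415)) = Mul(Rational(1, 196415), Pow(458503, Rational(1, 2)))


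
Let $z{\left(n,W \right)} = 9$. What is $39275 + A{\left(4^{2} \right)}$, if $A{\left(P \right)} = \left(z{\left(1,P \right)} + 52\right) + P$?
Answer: $39352$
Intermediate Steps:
$A{\left(P \right)} = 61 + P$ ($A{\left(P \right)} = \left(9 + 52\right) + P = 61 + P$)
$39275 + A{\left(4^{2} \right)} = 39275 + \left(61 + 4^{2}\right) = 39275 + \left(61 + 16\right) = 39275 + 77 = 39352$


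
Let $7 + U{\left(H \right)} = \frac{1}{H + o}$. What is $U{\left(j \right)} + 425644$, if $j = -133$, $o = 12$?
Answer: $\frac{51502076}{121} \approx 4.2564 \cdot 10^{5}$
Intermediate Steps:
$U{\left(H \right)} = -7 + \frac{1}{12 + H}$ ($U{\left(H \right)} = -7 + \frac{1}{H + 12} = -7 + \frac{1}{12 + H}$)
$U{\left(j \right)} + 425644 = \frac{-83 - -931}{12 - 133} + 425644 = \frac{-83 + 931}{-121} + 425644 = \left(- \frac{1}{121}\right) 848 + 425644 = - \frac{848}{121} + 425644 = \frac{51502076}{121}$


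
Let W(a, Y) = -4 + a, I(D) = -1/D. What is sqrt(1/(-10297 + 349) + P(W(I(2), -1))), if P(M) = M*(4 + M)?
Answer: 19*sqrt(154194)/4974 ≈ 1.5000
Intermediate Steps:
sqrt(1/(-10297 + 349) + P(W(I(2), -1))) = sqrt(1/(-10297 + 349) + (-4 - 1/2)*(4 + (-4 - 1/2))) = sqrt(1/(-9948) + (-4 - 1*1/2)*(4 + (-4 - 1*1/2))) = sqrt(-1/9948 + (-4 - 1/2)*(4 + (-4 - 1/2))) = sqrt(-1/9948 - 9*(4 - 9/2)/2) = sqrt(-1/9948 - 9/2*(-1/2)) = sqrt(-1/9948 + 9/4) = sqrt(11191/4974) = 19*sqrt(154194)/4974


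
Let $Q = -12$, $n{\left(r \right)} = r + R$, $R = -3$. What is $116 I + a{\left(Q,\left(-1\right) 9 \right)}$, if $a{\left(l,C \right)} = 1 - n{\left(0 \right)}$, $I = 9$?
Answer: $1048$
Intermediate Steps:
$n{\left(r \right)} = -3 + r$ ($n{\left(r \right)} = r - 3 = -3 + r$)
$a{\left(l,C \right)} = 4$ ($a{\left(l,C \right)} = 1 - \left(-3 + 0\right) = 1 - -3 = 1 + 3 = 4$)
$116 I + a{\left(Q,\left(-1\right) 9 \right)} = 116 \cdot 9 + 4 = 1044 + 4 = 1048$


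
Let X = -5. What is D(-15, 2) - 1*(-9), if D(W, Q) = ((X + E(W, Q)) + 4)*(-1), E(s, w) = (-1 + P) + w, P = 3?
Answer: 6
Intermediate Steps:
E(s, w) = 2 + w (E(s, w) = (-1 + 3) + w = 2 + w)
D(W, Q) = -1 - Q (D(W, Q) = ((-5 + (2 + Q)) + 4)*(-1) = ((-3 + Q) + 4)*(-1) = (1 + Q)*(-1) = -1 - Q)
D(-15, 2) - 1*(-9) = (-1 - 1*2) - 1*(-9) = (-1 - 2) + 9 = -3 + 9 = 6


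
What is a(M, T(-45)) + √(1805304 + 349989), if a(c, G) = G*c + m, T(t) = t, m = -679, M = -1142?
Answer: 50711 + 3*√239477 ≈ 52179.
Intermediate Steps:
a(c, G) = -679 + G*c (a(c, G) = G*c - 679 = -679 + G*c)
a(M, T(-45)) + √(1805304 + 349989) = (-679 - 45*(-1142)) + √(1805304 + 349989) = (-679 + 51390) + √2155293 = 50711 + 3*√239477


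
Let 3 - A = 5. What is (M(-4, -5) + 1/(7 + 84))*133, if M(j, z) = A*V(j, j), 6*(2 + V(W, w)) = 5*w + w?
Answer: 20767/13 ≈ 1597.5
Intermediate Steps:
V(W, w) = -2 + w (V(W, w) = -2 + (5*w + w)/6 = -2 + (6*w)/6 = -2 + w)
A = -2 (A = 3 - 1*5 = 3 - 5 = -2)
M(j, z) = 4 - 2*j (M(j, z) = -2*(-2 + j) = 4 - 2*j)
(M(-4, -5) + 1/(7 + 84))*133 = ((4 - 2*(-4)) + 1/(7 + 84))*133 = ((4 + 8) + 1/91)*133 = (12 + 1/91)*133 = (1093/91)*133 = 20767/13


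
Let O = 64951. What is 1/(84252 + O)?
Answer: 1/149203 ≈ 6.7023e-6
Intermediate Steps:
1/(84252 + O) = 1/(84252 + 64951) = 1/149203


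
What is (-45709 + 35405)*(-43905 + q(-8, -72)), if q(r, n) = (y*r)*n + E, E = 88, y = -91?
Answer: 991584832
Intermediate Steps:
q(r, n) = 88 - 91*n*r (q(r, n) = (-91*r)*n + 88 = -91*n*r + 88 = 88 - 91*n*r)
(-45709 + 35405)*(-43905 + q(-8, -72)) = (-45709 + 35405)*(-43905 + (88 - 91*(-72)*(-8))) = -10304*(-43905 + (88 - 52416)) = -10304*(-43905 - 52328) = -10304*(-96233) = 991584832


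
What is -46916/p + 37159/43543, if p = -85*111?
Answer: 64688069/11103465 ≈ 5.8259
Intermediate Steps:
p = -9435
-46916/p + 37159/43543 = -46916/(-9435) + 37159/43543 = -46916*(-1/9435) + 37159*(1/43543) = 1268/255 + 37159/43543 = 64688069/11103465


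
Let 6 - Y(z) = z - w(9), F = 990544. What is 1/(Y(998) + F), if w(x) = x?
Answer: 1/989561 ≈ 1.0105e-6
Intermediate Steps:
Y(z) = 15 - z (Y(z) = 6 - (z - 1*9) = 6 - (z - 9) = 6 - (-9 + z) = 6 + (9 - z) = 15 - z)
1/(Y(998) + F) = 1/((15 - 1*998) + 990544) = 1/((15 - 998) + 990544) = 1/(-983 + 990544) = 1/989561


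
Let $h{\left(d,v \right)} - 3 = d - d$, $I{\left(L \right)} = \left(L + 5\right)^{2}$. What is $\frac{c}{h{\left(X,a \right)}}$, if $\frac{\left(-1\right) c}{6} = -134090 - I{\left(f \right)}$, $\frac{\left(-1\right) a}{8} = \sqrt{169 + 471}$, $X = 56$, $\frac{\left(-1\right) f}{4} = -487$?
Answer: $7896598$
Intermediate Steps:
$f = 1948$ ($f = \left(-4\right) \left(-487\right) = 1948$)
$I{\left(L \right)} = \left(5 + L\right)^{2}$
$a = - 64 \sqrt{10}$ ($a = - 8 \sqrt{169 + 471} = - 8 \sqrt{640} = - 8 \cdot 8 \sqrt{10} = - 64 \sqrt{10} \approx -202.39$)
$h{\left(d,v \right)} = 3$ ($h{\left(d,v \right)} = 3 + \left(d - d\right) = 3 + 0 = 3$)
$c = 23689794$ ($c = - 6 \left(-134090 - \left(5 + 1948\right)^{2}\right) = - 6 \left(-134090 - 1953^{2}\right) = - 6 \left(-134090 - 3814209\right) = \left(-6\right) \left(-3948299\right) = 23689794$)
$\frac{c}{h{\left(X,a \right)}} = \frac{23689794}{3} = 23689794 \cdot \frac{1}{3} = 7896598$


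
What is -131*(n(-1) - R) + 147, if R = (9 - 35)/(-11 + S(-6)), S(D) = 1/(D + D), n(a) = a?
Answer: 77846/133 ≈ 585.31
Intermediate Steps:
S(D) = 1/(2*D)
R = 312/133 (R = (9 - 35)/(-11 + (1/2)/(-6)) = -26/(-11 + (1/2)*(-1/6)) = -26/(-11 - 1/12) = -26/(-133/12) = -26*(-12/133) = 312/133 ≈ 2.3459)
-131*(n(-1) - R) + 147 = -131*(-1 - 1*312/133) + 147 = -131*(-1 - 312/133) + 147 = -131*(-445/133) + 147 = 58295/133 + 147 = 77846/133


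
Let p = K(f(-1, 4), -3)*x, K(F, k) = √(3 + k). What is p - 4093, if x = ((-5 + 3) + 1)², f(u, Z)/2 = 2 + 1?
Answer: -4093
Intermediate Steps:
f(u, Z) = 6 (f(u, Z) = 2*(2 + 1) = 2*3 = 6)
x = 1 (x = (-2 + 1)² = (-1)² = 1)
p = 0 (p = √(3 - 3)*1 = √0*1 = 0*1 = 0)
p - 4093 = 0 - 4093 = -4093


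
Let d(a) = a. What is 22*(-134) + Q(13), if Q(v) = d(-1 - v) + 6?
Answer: -2956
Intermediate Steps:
Q(v) = 5 - v (Q(v) = (-1 - v) + 6 = 5 - v)
22*(-134) + Q(13) = 22*(-134) + (5 - 1*13) = -2948 + (5 - 13) = -2948 - 8 = -2956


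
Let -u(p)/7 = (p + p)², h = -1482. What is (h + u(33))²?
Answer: 1022336676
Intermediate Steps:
u(p) = -28*p² (u(p) = -7*(p + p)² = -7*4*p² = -28*p²)
(h + u(33))² = (-1482 - 28*33²)² = (-1482 - 28*1089)² = (-1482 - 30492)² = (-31974)² = 1022336676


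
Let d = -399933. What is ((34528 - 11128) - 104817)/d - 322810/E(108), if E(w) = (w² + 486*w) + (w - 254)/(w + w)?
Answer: -4459657081603/923624333673 ≈ -4.8284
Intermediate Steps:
E(w) = w² + 486*w + (-254 + w)/(2*w) (E(w) = (w² + 486*w) + (-254 + w)/((2*w)) = (w² + 486*w) + (-254 + w)*(1/(2*w)) = (w² + 486*w) + (-254 + w)/(2*w) = w² + 486*w + (-254 + w)/(2*w))
((34528 - 11128) - 104817)/d - 322810/E(108) = ((34528 - 11128) - 104817)/(-399933) - 322810/(½ + 108² - 127/108 + 486*108) = (23400 - 104817)*(-1/399933) - 322810/(½ + 11664 - 127*1/108 + 52488) = -81417*(-1/399933) - 322810/(½ + 11664 - 127/108 + 52488) = 27139/133311 - 322810/6928343/108 = 27139/133311 - 322810*108/6928343 = 27139/133311 - 34863480/6928343 = -4459657081603/923624333673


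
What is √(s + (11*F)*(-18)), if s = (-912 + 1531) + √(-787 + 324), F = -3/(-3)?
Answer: √(421 + I*√463) ≈ 20.525 + 0.52418*I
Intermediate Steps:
F = 1 (F = -3*(-⅓) = 1)
s = 619 + I*√463 (s = 619 + √(-463) = 619 + I*√463 ≈ 619.0 + 21.517*I)
√(s + (11*F)*(-18)) = √((619 + I*√463) + (11*1)*(-18)) = √((619 + I*√463) + 11*(-18)) = √((619 + I*√463) - 198) = √(421 + I*√463)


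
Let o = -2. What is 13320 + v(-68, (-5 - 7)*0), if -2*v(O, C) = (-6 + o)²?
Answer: 13288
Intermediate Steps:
v(O, C) = -32 (v(O, C) = -(-6 - 2)²/2 = -½*(-8)² = -½*64 = -32)
13320 + v(-68, (-5 - 7)*0) = 13320 - 32 = 13288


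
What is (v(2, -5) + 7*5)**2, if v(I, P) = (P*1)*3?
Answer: 400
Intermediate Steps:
v(I, P) = 3*P (v(I, P) = P*3 = 3*P)
(v(2, -5) + 7*5)**2 = (3*(-5) + 7*5)**2 = (-15 + 35)**2 = 20**2 = 400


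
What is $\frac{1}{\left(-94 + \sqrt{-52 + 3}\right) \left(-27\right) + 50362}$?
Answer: $\frac{52900}{2798445721} + \frac{189 i}{2798445721} \approx 1.8903 \cdot 10^{-5} + 6.7537 \cdot 10^{-8} i$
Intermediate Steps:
$\frac{1}{\left(-94 + \sqrt{-52 + 3}\right) \left(-27\right) + 50362} = \frac{1}{\left(-94 + \sqrt{-49}\right) \left(-27\right) + 50362} = \frac{1}{\left(-94 + 7 i\right) \left(-27\right) + 50362} = \frac{1}{\left(2538 - 189 i\right) + 50362} = \frac{1}{52900 - 189 i} = \frac{52900 + 189 i}{2798445721}$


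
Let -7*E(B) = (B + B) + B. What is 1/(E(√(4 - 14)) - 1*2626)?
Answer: -64337/168949007 + 21*I*√10/337898014 ≈ -0.00038081 + 1.9653e-7*I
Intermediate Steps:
E(B) = -3*B/7 (E(B) = -((B + B) + B)/7 = -(2*B + B)/7 = -3*B/7)
1/(E(√(4 - 14)) - 1*2626) = 1/(-3*√(4 - 14)/7 - 1*2626) = 1/(-3*I*√10/7 - 2626) = 1/(-2626 - 3*I*√10/7)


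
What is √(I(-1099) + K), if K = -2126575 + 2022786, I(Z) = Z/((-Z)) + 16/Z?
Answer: 3*I*√13928631486/1099 ≈ 322.16*I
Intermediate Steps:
I(Z) = -1 + 16/Z (I(Z) = Z*(-1/Z) + 16/Z = -1 + 16/Z)
K = -103789
√(I(-1099) + K) = √((16 - 1*(-1099))/(-1099) - 103789) = √(-(16 + 1099)/1099 - 103789) = √(-1/1099*1115 - 103789) = √(-1115/1099 - 103789) = √(-114065226/1099) = 3*I*√13928631486/1099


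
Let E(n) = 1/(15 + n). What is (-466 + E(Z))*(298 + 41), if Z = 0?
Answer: -789757/5 ≈ -1.5795e+5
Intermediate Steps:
(-466 + E(Z))*(298 + 41) = (-466 + 1/(15 + 0))*(298 + 41) = (-466 + 1/15)*339 = -6989/15*339 = -789757/5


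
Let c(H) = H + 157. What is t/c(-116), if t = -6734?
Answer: -6734/41 ≈ -164.24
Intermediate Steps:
c(H) = 157 + H
t/c(-116) = -6734/(157 - 116) = -6734/41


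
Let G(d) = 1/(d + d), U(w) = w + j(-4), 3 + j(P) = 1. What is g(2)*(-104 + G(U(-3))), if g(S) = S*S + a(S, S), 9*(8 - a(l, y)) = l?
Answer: -18391/15 ≈ -1226.1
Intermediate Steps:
j(P) = -2 (j(P) = -3 + 1 = -2)
a(l, y) = 8 - l/9
U(w) = -2 + w (U(w) = w - 2 = -2 + w)
G(d) = 1/(2*d)
g(S) = 8 + S**2 - S/9 (g(S) = S*S + (8 - S/9) = S**2 + (8 - S/9) = 8 + S**2 - S/9)
g(2)*(-104 + G(U(-3))) = (8 + 2**2 - 1/9*2)*(-104 + 1/(2*(-2 - 3))) = (8 + 4 - 2/9)*(-104 + (1/2)/(-5)) = 106*(-104 + (1/2)*(-1/5))/9 = 106*(-104 - 1/10)/9 = (106/9)*(-1041/10) = -18391/15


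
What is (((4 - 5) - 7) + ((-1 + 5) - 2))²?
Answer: 36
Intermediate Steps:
(((4 - 5) - 7) + ((-1 + 5) - 2))² = ((-1 - 7) + (4 - 2))² = (-8 + 2)² = (-6)² = 36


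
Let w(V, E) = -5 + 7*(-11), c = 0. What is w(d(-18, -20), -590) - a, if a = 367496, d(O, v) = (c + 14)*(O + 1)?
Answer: -367578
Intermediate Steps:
d(O, v) = 14 + 14*O (d(O, v) = (0 + 14)*(O + 1) = 14*(1 + O) = 14 + 14*O)
w(V, E) = -82 (w(V, E) = -5 - 77 = -82)
w(d(-18, -20), -590) - a = -82 - 1*367496 = -82 - 367496 = -367578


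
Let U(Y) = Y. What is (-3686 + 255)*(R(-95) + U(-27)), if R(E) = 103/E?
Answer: 9153908/95 ≈ 96357.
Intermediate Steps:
(-3686 + 255)*(R(-95) + U(-27)) = (-3686 + 255)*(103/(-95) - 27) = -3431*(103*(-1/95) - 27) = -3431*(-103/95 - 27) = -3431*(-2668/95) = 9153908/95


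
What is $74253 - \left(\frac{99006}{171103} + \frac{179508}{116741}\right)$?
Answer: $\frac{1483141749521949}{19974735323} \approx 74251.0$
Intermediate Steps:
$74253 - \left(\frac{99006}{171103} + \frac{179508}{116741}\right) = 74253 - \frac{42272416770}{19974735323} = \frac{1483141749521949}{19974735323}$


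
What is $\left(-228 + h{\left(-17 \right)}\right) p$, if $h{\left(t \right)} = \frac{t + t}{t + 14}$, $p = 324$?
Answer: $-70200$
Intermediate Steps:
$h{\left(t \right)} = \frac{2 t}{14 + t}$
$\left(-228 + h{\left(-17 \right)}\right) p = \left(-228 + 2 \left(-17\right) \frac{1}{14 - 17}\right) 324 = \left(-228 + 2 \left(-17\right) \frac{1}{-3}\right) 324 = \left(-228 + 2 \left(-17\right) \left(- \frac{1}{3}\right)\right) 324 = \left(-228 + \frac{34}{3}\right) 324 = \left(- \frac{650}{3}\right) 324 = -70200$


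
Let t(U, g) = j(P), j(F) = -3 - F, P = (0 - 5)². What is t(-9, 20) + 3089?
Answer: 3061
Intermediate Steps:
P = 25 (P = (-5)² = 25)
t(U, g) = -28 (t(U, g) = -3 - 1*25 = -3 - 25 = -28)
t(-9, 20) + 3089 = -28 + 3089 = 3061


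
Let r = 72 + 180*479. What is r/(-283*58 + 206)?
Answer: -21573/4052 ≈ -5.3240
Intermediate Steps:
r = 86292 (r = 72 + 86220 = 86292)
r/(-283*58 + 206) = 86292/(-283*58 + 206) = 86292/(-16414 + 206) = 86292/(-16208) = 86292*(-1/16208) = -21573/4052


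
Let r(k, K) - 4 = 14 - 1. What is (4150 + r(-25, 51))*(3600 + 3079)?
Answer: 27831393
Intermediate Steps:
r(k, K) = 17 (r(k, K) = 4 + (14 - 1) = 4 + 13 = 17)
(4150 + r(-25, 51))*(3600 + 3079) = (4150 + 17)*(3600 + 3079) = 4167*6679 = 27831393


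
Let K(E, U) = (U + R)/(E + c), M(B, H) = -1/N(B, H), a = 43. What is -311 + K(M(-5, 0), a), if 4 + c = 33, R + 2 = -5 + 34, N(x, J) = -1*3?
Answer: -13579/44 ≈ -308.61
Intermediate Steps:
N(x, J) = -3
R = 27 (R = -2 + (-5 + 34) = -2 + 29 = 27)
c = 29 (c = -4 + 33 = 29)
M(B, H) = ⅓ (M(B, H) = -1/(-3) = -1*(-⅓) = ⅓)
K(E, U) = (27 + U)/(29 + E) (K(E, U) = (U + 27)/(E + 29) = (27 + U)/(29 + E))
-311 + K(M(-5, 0), a) = -311 + (27 + 43)/(29 + ⅓) = -311 + 70/(88/3) = -311 + (3/88)*70 = -311 + 105/44 = -13579/44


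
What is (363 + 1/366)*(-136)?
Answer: -9034412/183 ≈ -49368.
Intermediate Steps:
(363 + 1/366)*(-136) = (132859/366)*(-136) = -9034412/183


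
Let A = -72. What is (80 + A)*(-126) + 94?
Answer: -914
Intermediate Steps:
(80 + A)*(-126) + 94 = (80 - 72)*(-126) + 94 = 8*(-126) + 94 = -1008 + 94 = -914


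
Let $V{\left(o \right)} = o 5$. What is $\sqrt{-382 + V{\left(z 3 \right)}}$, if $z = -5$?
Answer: $i \sqrt{457} \approx 21.378 i$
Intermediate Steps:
$V{\left(o \right)} = 5 o$
$\sqrt{-382 + V{\left(z 3 \right)}} = \sqrt{-382 + 5 \left(\left(-5\right) 3\right)} = \sqrt{-382 + 5 \left(-15\right)} = \sqrt{-382 - 75} = \sqrt{-457} = i \sqrt{457}$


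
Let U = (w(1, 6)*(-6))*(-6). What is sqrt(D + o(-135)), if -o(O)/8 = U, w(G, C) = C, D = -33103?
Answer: I*sqrt(34831) ≈ 186.63*I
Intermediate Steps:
U = 216 (U = (6*(-6))*(-6) = -36*(-6) = 216)
o(O) = -1728 (o(O) = -8*216 = -1728)
sqrt(D + o(-135)) = sqrt(-33103 - 1728) = sqrt(-34831) = I*sqrt(34831)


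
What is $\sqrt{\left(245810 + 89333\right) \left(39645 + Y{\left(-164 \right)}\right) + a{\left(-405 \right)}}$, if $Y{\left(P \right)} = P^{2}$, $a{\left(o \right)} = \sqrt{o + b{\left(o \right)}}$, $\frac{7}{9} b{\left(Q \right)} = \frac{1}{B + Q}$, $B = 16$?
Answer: $\frac{\sqrt{165354020438296627 + 277746 i \sqrt{288638}}}{2723} \approx 1.4933 \cdot 10^{5} + 6.7381 \cdot 10^{-5} i$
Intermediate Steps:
$b{\left(Q \right)} = \frac{9}{7 \left(16 + Q\right)}$
$a{\left(o \right)} = \sqrt{o + \frac{9}{7 \left(16 + o\right)}}$
$\sqrt{\left(245810 + 89333\right) \left(39645 + Y{\left(-164 \right)}\right) + a{\left(-405 \right)}} = \sqrt{\left(245810 + 89333\right) \left(39645 + \left(-164\right)^{2}\right) + \frac{\sqrt{7} \sqrt{7 \left(-405\right) + \frac{9}{16 - 405}}}{7}} = \sqrt{335143 \left(39645 + 26896\right) + \frac{\sqrt{7} \sqrt{-2835 + \frac{9}{-389}}}{7}} = \sqrt{335143 \cdot 66541 + \frac{\sqrt{7} \sqrt{-2835 + 9 \left(- \frac{1}{389}\right)}}{7}} = \sqrt{22300750363 + \frac{\sqrt{7} \sqrt{-2835 - \frac{9}{389}}}{7}} = \sqrt{22300750363 + \frac{\sqrt{7} \sqrt{- \frac{1102824}{389}}}{7}} = \sqrt{22300750363 + \frac{\sqrt{7} \frac{102 i \sqrt{41234}}{389}}{7}} = \sqrt{22300750363 + \frac{102 i \sqrt{288638}}{2723}}$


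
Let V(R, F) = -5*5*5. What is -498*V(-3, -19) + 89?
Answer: 62339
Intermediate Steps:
V(R, F) = -125 (V(R, F) = -25*5 = -125)
-498*V(-3, -19) + 89 = -498*(-125) + 89 = 62250 + 89 = 62339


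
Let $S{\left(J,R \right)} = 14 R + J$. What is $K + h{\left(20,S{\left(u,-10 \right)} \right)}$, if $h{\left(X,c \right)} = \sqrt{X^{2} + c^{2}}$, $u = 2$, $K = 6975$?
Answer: $6975 + 2 \sqrt{4861} \approx 7114.4$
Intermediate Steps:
$S{\left(J,R \right)} = J + 14 R$
$K + h{\left(20,S{\left(u,-10 \right)} \right)} = 6975 + \sqrt{20^{2} + \left(2 + 14 \left(-10\right)\right)^{2}} = 6975 + \sqrt{400 + \left(2 - 140\right)^{2}} = 6975 + \sqrt{400 + \left(-138\right)^{2}} = 6975 + \sqrt{400 + 19044} = 6975 + \sqrt{19444} = 6975 + 2 \sqrt{4861}$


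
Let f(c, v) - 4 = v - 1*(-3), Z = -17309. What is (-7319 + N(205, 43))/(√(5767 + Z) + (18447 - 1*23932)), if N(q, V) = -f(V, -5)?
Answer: 40155685/30096767 + 7321*I*√11542/30096767 ≈ 1.3342 + 0.026133*I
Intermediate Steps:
f(c, v) = 7 + v (f(c, v) = 4 + (v - 1*(-3)) = 4 + (v + 3) = 4 + (3 + v) = 7 + v)
N(q, V) = -2 (N(q, V) = -(7 - 5) = -1*2 = -2)
(-7319 + N(205, 43))/(√(5767 + Z) + (18447 - 1*23932)) = (-7319 - 2)/(√(5767 - 17309) + (18447 - 1*23932)) = -7321/(√(-11542) + (18447 - 23932)) = -7321/(I*√11542 - 5485) = -7321/(-5485 + I*√11542)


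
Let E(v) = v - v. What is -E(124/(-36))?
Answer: 0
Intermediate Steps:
E(v) = 0
-E(124/(-36)) = -1*0 = 0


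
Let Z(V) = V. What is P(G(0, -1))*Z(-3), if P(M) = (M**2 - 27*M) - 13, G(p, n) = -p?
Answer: 39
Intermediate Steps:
P(M) = -13 + M**2 - 27*M
P(G(0, -1))*Z(-3) = (-13 + (-1*0)**2 - (-27)*0)*(-3) = (-13 + 0**2 - 27*0)*(-3) = (-13 + 0 + 0)*(-3) = -13*(-3) = 39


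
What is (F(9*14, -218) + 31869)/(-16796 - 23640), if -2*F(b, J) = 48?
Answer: -2895/3676 ≈ -0.78754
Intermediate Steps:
F(b, J) = -24 (F(b, J) = -½*48 = -24)
(F(9*14, -218) + 31869)/(-16796 - 23640) = (-24 + 31869)/(-16796 - 23640) = 31845/(-40436) = 31845*(-1/40436) = -2895/3676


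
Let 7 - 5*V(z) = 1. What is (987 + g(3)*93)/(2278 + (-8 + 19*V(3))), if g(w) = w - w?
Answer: 4935/11464 ≈ 0.43048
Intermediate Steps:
V(z) = 6/5 (V(z) = 7/5 - ⅕*1 = 7/5 - ⅕ = 6/5)
g(w) = 0
(987 + g(3)*93)/(2278 + (-8 + 19*V(3))) = (987 + 0*93)/(2278 + (-8 + 19*(6/5))) = (987 + 0)/(2278 + (-8 + 114/5)) = 987/(2278 + 74/5) = 987/(11464/5) = 987*(5/11464) = 4935/11464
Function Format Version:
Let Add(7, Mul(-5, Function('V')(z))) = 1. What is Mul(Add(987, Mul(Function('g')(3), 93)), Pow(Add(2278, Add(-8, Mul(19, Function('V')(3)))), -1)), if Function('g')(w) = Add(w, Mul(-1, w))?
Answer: Rational(4935, 11464) ≈ 0.43048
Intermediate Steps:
Function('V')(z) = Rational(6, 5) (Function('V')(z) = Add(Rational(7, 5), Mul(Rational(-1, 5), 1)) = Add(Rational(7, 5), Rational(-1, 5)) = Rational(6, 5))
Function('g')(w) = 0
Mul(Add(987, Mul(Function('g')(3), 93)), Pow(Add(2278, Add(-8, Mul(19, Function('V')(3)))), -1)) = Mul(Add(987, Mul(0, 93)), Pow(Add(2278, Add(-8, Mul(19, Rational(6, 5)))), -1)) = Mul(Add(987, 0), Pow(Add(2278, Add(-8, Rational(114, 5))), -1)) = Mul(987, Pow(Add(2278, Rational(74, 5)), -1)) = Mul(987, Pow(Rational(11464, 5), -1)) = Mul(987, Rational(5, 11464)) = Rational(4935, 11464)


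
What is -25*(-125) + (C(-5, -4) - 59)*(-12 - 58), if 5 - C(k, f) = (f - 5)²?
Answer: 12575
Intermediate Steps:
C(k, f) = 5 - (-5 + f)² (C(k, f) = 5 - (f - 5)² = 5 - (-5 + f)²)
-25*(-125) + (C(-5, -4) - 59)*(-12 - 58) = -25*(-125) + ((5 - (-5 - 4)²) - 59)*(-12 - 58) = 3125 + ((5 - 1*(-9)²) - 59)*(-70) = 3125 + ((5 - 1*81) - 59)*(-70) = 3125 + ((5 - 81) - 59)*(-70) = 3125 + (-76 - 59)*(-70) = 3125 - 135*(-70) = 3125 + 9450 = 12575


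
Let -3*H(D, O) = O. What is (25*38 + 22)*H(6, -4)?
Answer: 1296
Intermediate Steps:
H(D, O) = -O/3
(25*38 + 22)*H(6, -4) = (25*38 + 22)*(-⅓*(-4)) = (950 + 22)*(4/3) = 972*(4/3) = 1296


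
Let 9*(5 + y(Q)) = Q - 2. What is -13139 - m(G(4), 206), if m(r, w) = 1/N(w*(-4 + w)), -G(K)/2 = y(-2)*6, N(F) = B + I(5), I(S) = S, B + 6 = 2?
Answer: -13140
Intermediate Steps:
B = -4 (B = -6 + 2 = -4)
y(Q) = -47/9 + Q/9 (y(Q) = -5 + (Q - 2)/9 = -5 + (-2 + Q)/9 = -5 + (-2/9 + Q/9) = -47/9 + Q/9)
N(F) = 1 (N(F) = -4 + 5 = 1)
G(K) = 196/3 (G(K) = -2*(-47/9 + (1/9)*(-2))*6 = -2*(-47/9 - 2/9)*6 = -(-98)*6/9 = -2*(-98/3) = 196/3)
m(r, w) = 1 (m(r, w) = 1/1 = 1)
-13139 - m(G(4), 206) = -13139 - 1*1 = -13139 - 1 = -13140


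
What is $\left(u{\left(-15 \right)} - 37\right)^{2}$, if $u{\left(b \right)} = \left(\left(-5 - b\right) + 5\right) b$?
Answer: $68644$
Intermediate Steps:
$u{\left(b \right)} = - b^{2}$ ($u{\left(b \right)} = - b b = - b^{2}$)
$\left(u{\left(-15 \right)} - 37\right)^{2} = \left(- \left(-15\right)^{2} - 37\right)^{2} = \left(\left(-1\right) 225 - 37\right)^{2} = \left(-225 - 37\right)^{2} = \left(-262\right)^{2} = 68644$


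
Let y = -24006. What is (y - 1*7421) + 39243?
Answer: 7816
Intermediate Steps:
(y - 1*7421) + 39243 = (-24006 - 1*7421) + 39243 = (-24006 - 7421) + 39243 = -31427 + 39243 = 7816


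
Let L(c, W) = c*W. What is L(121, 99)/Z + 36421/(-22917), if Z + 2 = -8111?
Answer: -570006316/185925621 ≈ -3.0658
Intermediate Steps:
Z = -8113 (Z = -2 - 8111 = -8113)
L(c, W) = W*c
L(121, 99)/Z + 36421/(-22917) = (99*121)/(-8113) + 36421/(-22917) = 11979*(-1/8113) + 36421*(-1/22917) = -11979/8113 - 36421/22917 = -570006316/185925621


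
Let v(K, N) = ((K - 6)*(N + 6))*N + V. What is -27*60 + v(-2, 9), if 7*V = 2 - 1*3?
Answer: -18901/7 ≈ -2700.1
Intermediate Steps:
V = -⅐ (V = (2 - 1*3)/7 = (2 - 3)/7 = (⅐)*(-1) = -⅐ ≈ -0.14286)
v(K, N) = -⅐ + N*(-6 + K)*(6 + N) (v(K, N) = ((K - 6)*(N + 6))*N - ⅐ = ((-6 + K)*(6 + N))*N - ⅐ = N*(-6 + K)*(6 + N) - ⅐ = -⅐ + N*(-6 + K)*(6 + N))
-27*60 + v(-2, 9) = -27*60 + (-⅐ - 36*9 - 6*9² - 2*9² + 6*(-2)*9) = -1620 + (-⅐ - 324 - 6*81 - 2*81 - 108) = -1620 + (-⅐ - 324 - 486 - 162 - 108) = -1620 - 7561/7 = -18901/7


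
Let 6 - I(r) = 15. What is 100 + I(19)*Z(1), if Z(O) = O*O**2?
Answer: 91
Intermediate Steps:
I(r) = -9 (I(r) = 6 - 1*15 = 6 - 15 = -9)
Z(O) = O**3
100 + I(19)*Z(1) = 100 - 9*1**3 = 100 - 9*1 = 100 - 9 = 91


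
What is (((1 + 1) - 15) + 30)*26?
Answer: 442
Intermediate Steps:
(((1 + 1) - 15) + 30)*26 = ((2 - 15) + 30)*26 = (-13 + 30)*26 = 17*26 = 442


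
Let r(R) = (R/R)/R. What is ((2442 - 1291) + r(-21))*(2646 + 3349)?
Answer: 144899150/21 ≈ 6.9000e+6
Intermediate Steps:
r(R) = 1/R
((2442 - 1291) + r(-21))*(2646 + 3349) = ((2442 - 1291) + 1/(-21))*(2646 + 3349) = (1151 - 1/21)*5995 = (24170/21)*5995 = 144899150/21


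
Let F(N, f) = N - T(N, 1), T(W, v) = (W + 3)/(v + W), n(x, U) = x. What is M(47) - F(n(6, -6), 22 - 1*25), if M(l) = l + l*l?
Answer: 15759/7 ≈ 2251.3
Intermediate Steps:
M(l) = l + l**2
T(W, v) = (3 + W)/(W + v)
F(N, f) = N - (3 + N)/(1 + N) (F(N, f) = N - (3 + N)/(N + 1) = N - (3 + N)/(1 + N))
M(47) - F(n(6, -6), 22 - 1*25) = 47*(1 + 47) - (-3 + 6**2)/(1 + 6) = 47*48 - (-3 + 36)/7 = 2256 - 33/7 = 15759/7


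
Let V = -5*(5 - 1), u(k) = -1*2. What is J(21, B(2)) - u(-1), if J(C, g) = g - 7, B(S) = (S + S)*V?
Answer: -85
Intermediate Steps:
u(k) = -2
V = -20 (V = -5*4 = -20)
B(S) = -40*S (B(S) = (S + S)*(-20) = (2*S)*(-20) = -40*S)
J(C, g) = -7 + g
J(21, B(2)) - u(-1) = (-7 - 40*2) - 1*(-2) = (-7 - 80) + 2 = -87 + 2 = -85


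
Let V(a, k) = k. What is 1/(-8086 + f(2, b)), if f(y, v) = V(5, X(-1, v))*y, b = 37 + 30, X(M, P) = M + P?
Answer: -1/7954 ≈ -0.00012572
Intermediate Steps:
b = 67
f(y, v) = y*(-1 + v) (f(y, v) = (-1 + v)*y = y*(-1 + v))
1/(-8086 + f(2, b)) = 1/(-8086 + 2*(-1 + 67)) = 1/(-8086 + 2*66) = 1/(-8086 + 132) = 1/(-7954) = -1/7954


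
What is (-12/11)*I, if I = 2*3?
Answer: -72/11 ≈ -6.5455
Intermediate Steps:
I = 6
(-12/11)*I = -12/11*6 = -72/11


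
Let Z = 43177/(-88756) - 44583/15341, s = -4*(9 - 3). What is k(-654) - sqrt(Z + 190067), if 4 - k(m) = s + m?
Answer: 682 - sqrt(166527547982950191187)/29600126 ≈ 246.04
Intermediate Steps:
s = -24 (s = -4*6 = -24)
Z = -4619387105/1361605796 (Z = 43177*(-1/88756) - 44583*1/15341 = -43177/88756 - 44583/15341 = -4619387105/1361605796 ≈ -3.3926)
k(m) = 28 - m (k(m) = 4 - (-24 + m) = 4 + (24 - m) = 28 - m)
k(-654) - sqrt(Z + 190067) = (28 - 1*(-654)) - sqrt(-4619387105/1361605796 + 190067) = (28 + 654) - sqrt(258791709441227/1361605796) = 682 - sqrt(166527547982950191187)/29600126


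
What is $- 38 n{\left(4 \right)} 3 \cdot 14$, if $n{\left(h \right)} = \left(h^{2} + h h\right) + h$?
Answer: $-57456$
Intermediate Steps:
$n{\left(h \right)} = h + 2 h^{2}$ ($n{\left(h \right)} = \left(h^{2} + h^{2}\right) + h = 2 h^{2} + h = h + 2 h^{2}$)
$- 38 n{\left(4 \right)} 3 \cdot 14 = - 38 \cdot 4 \left(1 + 2 \cdot 4\right) 3 \cdot 14 = - 38 \cdot 4 \left(1 + 8\right) 42 = - 38 \cdot 4 \cdot 9 \cdot 42 = \left(-38\right) 36 \cdot 42 = \left(-1368\right) 42 = -57456$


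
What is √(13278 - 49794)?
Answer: 2*I*√9129 ≈ 191.09*I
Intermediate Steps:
√(13278 - 49794) = √(-36516) = 2*I*√9129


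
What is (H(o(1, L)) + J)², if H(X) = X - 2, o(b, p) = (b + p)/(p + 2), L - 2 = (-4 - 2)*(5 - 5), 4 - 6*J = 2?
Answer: 121/144 ≈ 0.84028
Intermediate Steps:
J = ⅓ (J = ⅔ - ⅙*2 = ⅔ - ⅓ = ⅓ ≈ 0.33333)
L = 2 (L = 2 + (-4 - 2)*(5 - 5) = 2 - 6*0 = 2 + 0 = 2)
o(b, p) = (b + p)/(2 + p)
H(X) = -2 + X
(H(o(1, L)) + J)² = ((-2 + (1 + 2)/(2 + 2)) + ⅓)² = ((-2 + 3/4) + ⅓)² = ((-2 + (¼)*3) + ⅓)² = ((-2 + ¾) + ⅓)² = (-5/4 + ⅓)² = (-11/12)² = 121/144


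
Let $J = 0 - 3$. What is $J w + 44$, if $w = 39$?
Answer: $-73$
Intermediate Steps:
$J = -3$ ($J = 0 - 3 = -3$)
$J w + 44 = \left(-3\right) 39 + 44 = -117 + 44 = -73$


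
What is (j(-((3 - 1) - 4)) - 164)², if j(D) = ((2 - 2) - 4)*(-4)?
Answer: 21904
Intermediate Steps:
j(D) = 16 (j(D) = (0 - 4)*(-4) = -4*(-4) = 16)
(j(-((3 - 1) - 4)) - 164)² = (16 - 164)² = (-148)² = 21904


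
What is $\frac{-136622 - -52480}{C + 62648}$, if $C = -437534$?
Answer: $\frac{42071}{187443} \approx 0.22445$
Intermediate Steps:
$\frac{-136622 - -52480}{C + 62648} = \frac{-136622 - -52480}{-437534 + 62648} = \frac{-136622 + 52480}{-374886} = \left(-84142\right) \left(- \frac{1}{374886}\right) = \frac{42071}{187443}$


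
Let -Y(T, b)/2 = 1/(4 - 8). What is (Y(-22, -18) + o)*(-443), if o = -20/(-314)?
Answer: -78411/314 ≈ -249.72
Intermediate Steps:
Y(T, b) = ½ (Y(T, b) = -2/(4 - 8) = -2/(-4) = -2*(-¼) = ½)
o = 10/157 (o = -20*(-1/314) = 10/157 ≈ 0.063694)
(Y(-22, -18) + o)*(-443) = (½ + 10/157)*(-443) = (177/314)*(-443) = -78411/314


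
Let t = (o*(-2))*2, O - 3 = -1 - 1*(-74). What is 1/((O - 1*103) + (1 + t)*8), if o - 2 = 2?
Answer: -1/147 ≈ -0.0068027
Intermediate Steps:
o = 4 (o = 2 + 2 = 4)
O = 76 (O = 3 + (-1 - 1*(-74)) = 3 + (-1 + 74) = 3 + 73 = 76)
t = -16 (t = (4*(-2))*2 = -8*2 = -16)
1/((O - 1*103) + (1 + t)*8) = 1/((76 - 1*103) + (1 - 16)*8) = 1/((76 - 103) - 15*8) = 1/(-27 - 120) = 1/(-147) = -1/147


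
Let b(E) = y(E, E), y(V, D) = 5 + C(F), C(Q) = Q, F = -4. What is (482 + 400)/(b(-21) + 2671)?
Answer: 441/1336 ≈ 0.33009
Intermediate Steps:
y(V, D) = 1 (y(V, D) = 5 - 4 = 1)
b(E) = 1
(482 + 400)/(b(-21) + 2671) = (482 + 400)/(1 + 2671) = 882/2672 = 882*(1/2672) = 441/1336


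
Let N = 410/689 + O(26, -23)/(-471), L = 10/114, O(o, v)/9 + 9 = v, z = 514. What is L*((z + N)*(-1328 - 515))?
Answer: -27029746460/324519 ≈ -83292.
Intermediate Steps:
O(o, v) = -81 + 9*v
L = 5/57 (L = 10*(1/114) = 5/57 ≈ 0.087719)
N = 130514/108173 (N = 410/689 + (-81 + 9*(-23))/(-471) = 410*(1/689) + (-81 - 207)*(-1/471) = 410/689 - 288*(-1/471) = 410/689 + 96/157 = 130514/108173 ≈ 1.2065)
L*((z + N)*(-1328 - 515)) = 5*((514 + 130514/108173)*(-1328 - 515))/57 = 5*((55731436/108173)*(-1843))/57 = (5/57)*(-102713036548/108173) = -27029746460/324519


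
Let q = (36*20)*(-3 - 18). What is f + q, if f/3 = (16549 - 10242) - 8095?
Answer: -20484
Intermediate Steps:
f = -5364 (f = 3*((16549 - 10242) - 8095) = 3*(6307 - 8095) = 3*(-1788) = -5364)
q = -15120 (q = 720*(-21) = -15120)
f + q = -5364 - 15120 = -20484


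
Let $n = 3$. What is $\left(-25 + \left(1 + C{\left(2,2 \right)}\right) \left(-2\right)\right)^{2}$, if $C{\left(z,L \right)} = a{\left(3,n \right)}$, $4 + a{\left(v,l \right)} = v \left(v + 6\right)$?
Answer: $5329$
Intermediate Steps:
$a{\left(v,l \right)} = -4 + v \left(6 + v\right)$ ($a{\left(v,l \right)} = -4 + v \left(v + 6\right) = -4 + v \left(6 + v\right)$)
$C{\left(z,L \right)} = 23$ ($C{\left(z,L \right)} = -4 + 3^{2} + 6 \cdot 3 = -4 + 9 + 18 = 23$)
$\left(-25 + \left(1 + C{\left(2,2 \right)}\right) \left(-2\right)\right)^{2} = \left(-25 + \left(1 + 23\right) \left(-2\right)\right)^{2} = \left(-25 + 24 \left(-2\right)\right)^{2} = \left(-25 - 48\right)^{2} = \left(-73\right)^{2} = 5329$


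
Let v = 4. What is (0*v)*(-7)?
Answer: 0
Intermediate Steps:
(0*v)*(-7) = (0*4)*(-7) = 0*(-7) = 0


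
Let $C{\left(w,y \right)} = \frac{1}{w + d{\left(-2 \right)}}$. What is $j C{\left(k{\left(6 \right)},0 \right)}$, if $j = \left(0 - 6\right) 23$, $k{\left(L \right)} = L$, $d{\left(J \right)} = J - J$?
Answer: $-23$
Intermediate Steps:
$d{\left(J \right)} = 0$
$C{\left(w,y \right)} = \frac{1}{w}$ ($C{\left(w,y \right)} = \frac{1}{w + 0} = \frac{1}{w}$)
$j = -138$ ($j = \left(-6\right) 23 = -138$)
$j C{\left(k{\left(6 \right)},0 \right)} = - \frac{138}{6} = \left(-138\right) \frac{1}{6} = -23$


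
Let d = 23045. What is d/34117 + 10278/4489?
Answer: 454103531/153151213 ≈ 2.9651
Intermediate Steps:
d/34117 + 10278/4489 = 23045/34117 + 10278/4489 = 454103531/153151213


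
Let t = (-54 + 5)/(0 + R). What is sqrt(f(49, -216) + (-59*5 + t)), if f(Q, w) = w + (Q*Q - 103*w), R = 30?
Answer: sqrt(21722730)/30 ≈ 155.36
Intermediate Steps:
f(Q, w) = Q**2 - 102*w (f(Q, w) = w + (Q**2 - 103*w) = Q**2 - 102*w)
t = -49/30 (t = (-54 + 5)/(0 + 30) = -49/30 ≈ -1.6333)
sqrt(f(49, -216) + (-59*5 + t)) = sqrt((49**2 - 102*(-216)) + (-59*5 - 49/30)) = sqrt((2401 + 22032) + (-295 - 49/30)) = sqrt(24433 - 8899/30) = sqrt(724091/30) = sqrt(21722730)/30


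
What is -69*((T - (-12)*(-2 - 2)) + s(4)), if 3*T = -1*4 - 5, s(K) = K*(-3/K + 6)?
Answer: 2070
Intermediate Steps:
s(K) = K*(6 - 3/K)
T = -3 (T = (-1*4 - 5)/3 = (-4 - 5)/3 = (1/3)*(-9) = -3)
-69*((T - (-12)*(-2 - 2)) + s(4)) = -69*((-3 - (-12)*(-2 - 2)) + (-3 + 6*4)) = -69*((-3 - (-12)*(-4)) + (-3 + 24)) = -69*((-3 - 4*12) + 21) = -69*((-3 - 48) + 21) = -69*(-51 + 21) = -69*(-30) = 2070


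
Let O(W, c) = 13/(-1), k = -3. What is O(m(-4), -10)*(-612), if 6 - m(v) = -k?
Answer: 7956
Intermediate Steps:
m(v) = 3 (m(v) = 6 - (-1)*(-3) = 6 - 1*3 = 6 - 3 = 3)
O(W, c) = -13 (O(W, c) = 13*(-1) = -13)
O(m(-4), -10)*(-612) = -13*(-612) = 7956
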